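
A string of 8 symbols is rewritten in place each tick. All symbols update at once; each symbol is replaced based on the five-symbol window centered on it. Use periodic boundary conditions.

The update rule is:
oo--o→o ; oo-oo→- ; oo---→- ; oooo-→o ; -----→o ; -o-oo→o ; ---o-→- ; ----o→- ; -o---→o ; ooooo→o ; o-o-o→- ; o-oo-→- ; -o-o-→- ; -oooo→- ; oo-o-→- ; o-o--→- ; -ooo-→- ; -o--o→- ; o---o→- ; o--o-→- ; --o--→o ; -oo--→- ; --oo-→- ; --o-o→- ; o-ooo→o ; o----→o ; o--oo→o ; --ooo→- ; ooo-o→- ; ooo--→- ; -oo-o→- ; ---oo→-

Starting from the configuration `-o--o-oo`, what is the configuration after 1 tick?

-----o--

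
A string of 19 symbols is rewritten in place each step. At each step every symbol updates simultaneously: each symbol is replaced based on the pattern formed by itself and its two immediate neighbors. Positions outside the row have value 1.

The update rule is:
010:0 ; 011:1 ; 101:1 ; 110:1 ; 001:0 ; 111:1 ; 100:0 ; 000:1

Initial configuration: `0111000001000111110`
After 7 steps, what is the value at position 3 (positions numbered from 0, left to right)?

1

1111011100010111111
1111111101001111111
1111111110001111111
1111111110101111111
1111111111011111111
1111111111111111111
1111111111111111111
position 3 holds 1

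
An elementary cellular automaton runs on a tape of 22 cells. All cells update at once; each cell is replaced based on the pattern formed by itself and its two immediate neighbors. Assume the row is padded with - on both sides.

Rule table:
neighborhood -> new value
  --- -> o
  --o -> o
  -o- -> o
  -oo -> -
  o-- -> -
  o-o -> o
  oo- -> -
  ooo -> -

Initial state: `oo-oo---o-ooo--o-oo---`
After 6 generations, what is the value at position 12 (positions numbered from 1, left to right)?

-

--o---oooo----ooo---oo
ooo-oo-----ooo----oo--
---o---oooo----ooo---o
oooo-oo-----ooo----ooo
----o---oooo----ooo---
ooooo-oo-----ooo----oo
position 12 holds -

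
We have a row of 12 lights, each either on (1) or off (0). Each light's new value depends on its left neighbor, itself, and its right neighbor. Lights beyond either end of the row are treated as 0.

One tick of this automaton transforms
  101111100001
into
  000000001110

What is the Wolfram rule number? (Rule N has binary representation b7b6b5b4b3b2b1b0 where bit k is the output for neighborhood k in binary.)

3

position 3: 111 → 0  (bit 7 = 0)
position 6: 110 → 0  (bit 6 = 0)
position 1: 101 → 0  (bit 5 = 0)
position 7: 100 → 0  (bit 4 = 0)
position 2: 011 → 0  (bit 3 = 0)
position 0: 010 → 0  (bit 2 = 0)
position 10: 001 → 1  (bit 1 = 1)
position 8: 000 → 1  (bit 0 = 1)
bits b7..b0 = 00000011 = 3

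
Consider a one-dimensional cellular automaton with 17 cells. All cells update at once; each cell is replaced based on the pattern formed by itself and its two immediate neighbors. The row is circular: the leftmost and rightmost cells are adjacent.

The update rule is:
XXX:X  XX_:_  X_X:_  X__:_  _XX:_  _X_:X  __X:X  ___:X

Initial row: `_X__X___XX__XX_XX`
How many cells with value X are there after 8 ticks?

_X_XX_XX___X_____
XX_______XXX_XXXX
X__XXXXXX_X___XXX
__X_XXXX__X_XX_XX
_XX__XX__XX______
X___X___X___XXXXX
__XXX_XXX_XX_XXXX
_X_X___X______XX_
count of X: 5

5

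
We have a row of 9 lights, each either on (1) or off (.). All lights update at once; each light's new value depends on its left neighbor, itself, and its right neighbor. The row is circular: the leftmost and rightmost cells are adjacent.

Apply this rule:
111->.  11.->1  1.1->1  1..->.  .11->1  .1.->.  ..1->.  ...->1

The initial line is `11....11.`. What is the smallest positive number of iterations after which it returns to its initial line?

14

11.11.111
.111111..
.1....1.1
1..11..1.
...11...1
.1.11.1..
..1111..1
..1..1...
1......11
1.1111.1.
.11..11.1
111..111.
1.1..1.11
11....11.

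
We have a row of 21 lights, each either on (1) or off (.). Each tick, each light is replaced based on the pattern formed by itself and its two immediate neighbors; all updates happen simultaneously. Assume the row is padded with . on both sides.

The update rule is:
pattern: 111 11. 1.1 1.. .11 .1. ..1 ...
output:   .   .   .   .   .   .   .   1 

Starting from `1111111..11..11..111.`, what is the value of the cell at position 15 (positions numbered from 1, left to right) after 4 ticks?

1

tick 1: .....................
tick 2: 111111111111111111111
tick 3: .....................  (repeats tick 1; period 2)
tick 4: 111111111111111111111
position 15 holds 1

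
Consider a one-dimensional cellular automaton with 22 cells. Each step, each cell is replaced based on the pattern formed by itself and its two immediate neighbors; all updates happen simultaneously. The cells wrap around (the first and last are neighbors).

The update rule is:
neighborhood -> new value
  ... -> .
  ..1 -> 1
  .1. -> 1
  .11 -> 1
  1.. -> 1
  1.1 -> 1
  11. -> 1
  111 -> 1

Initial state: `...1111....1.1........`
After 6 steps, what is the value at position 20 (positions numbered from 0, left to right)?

step 1: ..111111..11111.......
step 2: .111111111111111......
step 3: 11111111111111111.....
step 4: 111111111111111111...1
step 5: 1111111111111111111.11
step 6: 1111111111111111111111
position 20 holds 1

1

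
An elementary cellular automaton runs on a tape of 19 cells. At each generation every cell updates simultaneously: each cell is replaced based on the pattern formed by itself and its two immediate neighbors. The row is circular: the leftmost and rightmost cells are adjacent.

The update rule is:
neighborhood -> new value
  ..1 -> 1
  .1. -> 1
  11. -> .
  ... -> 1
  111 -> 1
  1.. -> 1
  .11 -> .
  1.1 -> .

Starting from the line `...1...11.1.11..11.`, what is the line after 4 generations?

1.11.111.111....111

generation 1: 1111111...1...11..1
generation 2: 111111.1111111..11.
generation 3: .1111...11111.11...
generation 4: 1.11.111.111....111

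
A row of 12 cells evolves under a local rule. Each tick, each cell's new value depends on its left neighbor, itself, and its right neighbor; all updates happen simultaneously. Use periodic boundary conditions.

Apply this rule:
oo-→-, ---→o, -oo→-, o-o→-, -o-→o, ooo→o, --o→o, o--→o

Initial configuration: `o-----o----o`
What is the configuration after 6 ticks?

o-ooo--ooo-o

-oooooooooo-
o-oooooooo-o
---oooooo---
ooo-oooo-ooo
oo---oo---oo
o-ooo--ooo-o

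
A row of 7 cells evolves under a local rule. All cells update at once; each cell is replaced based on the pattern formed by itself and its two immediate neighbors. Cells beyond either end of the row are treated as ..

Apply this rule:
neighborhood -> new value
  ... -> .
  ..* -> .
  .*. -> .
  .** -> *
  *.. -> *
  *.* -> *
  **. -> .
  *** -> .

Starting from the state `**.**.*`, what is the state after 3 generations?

.*.*.*.

generation 1: *.**.*.
generation 2: .**.*.*
generation 3: .*.*.*.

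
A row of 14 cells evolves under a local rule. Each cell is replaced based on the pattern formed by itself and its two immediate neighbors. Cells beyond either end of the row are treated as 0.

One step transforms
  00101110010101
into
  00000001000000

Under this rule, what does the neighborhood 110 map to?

At position 6 the neighborhood is 110; the next row has 0 there.

0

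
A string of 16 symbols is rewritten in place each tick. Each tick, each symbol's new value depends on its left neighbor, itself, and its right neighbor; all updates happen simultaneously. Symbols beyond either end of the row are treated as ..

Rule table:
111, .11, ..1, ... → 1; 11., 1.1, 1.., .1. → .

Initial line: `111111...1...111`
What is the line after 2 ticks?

tick 1: 11111..11..1111.
tick 2: 1111..11..1111..

1111..11..1111..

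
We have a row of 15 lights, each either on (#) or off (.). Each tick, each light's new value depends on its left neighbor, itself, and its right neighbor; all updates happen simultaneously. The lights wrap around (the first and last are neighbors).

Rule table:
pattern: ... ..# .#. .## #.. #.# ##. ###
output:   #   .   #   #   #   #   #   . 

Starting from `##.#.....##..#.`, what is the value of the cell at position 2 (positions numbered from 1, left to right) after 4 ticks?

########.###.##
.......###.###.
######.#.###.##
.....#####.###.
position 2 holds .

.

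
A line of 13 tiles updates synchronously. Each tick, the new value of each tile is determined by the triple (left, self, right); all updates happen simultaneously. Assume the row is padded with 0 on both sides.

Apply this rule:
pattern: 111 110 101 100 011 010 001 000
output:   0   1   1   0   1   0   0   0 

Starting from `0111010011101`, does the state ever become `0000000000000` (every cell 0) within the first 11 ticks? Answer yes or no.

yes

0101100010110
0011100001110
0010100001010
0001000000100
0000000000000
all cells are 0 at tick 5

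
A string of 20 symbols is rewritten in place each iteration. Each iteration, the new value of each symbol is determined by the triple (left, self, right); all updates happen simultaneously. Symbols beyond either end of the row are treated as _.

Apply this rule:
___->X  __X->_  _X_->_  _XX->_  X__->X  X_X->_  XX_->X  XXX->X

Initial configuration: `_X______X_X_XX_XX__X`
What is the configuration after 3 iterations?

__XXXXX______X__XX__
X__XXXXXXXXX__X__XXX
_X__XXXXXXXXX__X__XX

_X__XXXXXXXXX__X__XX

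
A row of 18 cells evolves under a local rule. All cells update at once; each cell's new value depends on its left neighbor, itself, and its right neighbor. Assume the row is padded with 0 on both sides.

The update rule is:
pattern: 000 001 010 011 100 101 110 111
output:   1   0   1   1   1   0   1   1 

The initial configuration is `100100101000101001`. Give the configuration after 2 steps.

110110101110101101

110110101110101101
110110101110101101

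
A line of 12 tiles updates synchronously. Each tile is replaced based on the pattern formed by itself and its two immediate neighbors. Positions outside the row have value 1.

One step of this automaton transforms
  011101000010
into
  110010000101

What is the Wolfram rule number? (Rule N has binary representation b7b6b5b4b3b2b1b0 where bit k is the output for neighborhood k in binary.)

42

position 2: 111 → 0  (bit 7 = 0)
position 3: 110 → 0  (bit 6 = 0)
position 0: 101 → 1  (bit 5 = 1)
position 6: 100 → 0  (bit 4 = 0)
position 1: 011 → 1  (bit 3 = 1)
position 5: 010 → 0  (bit 2 = 0)
position 9: 001 → 1  (bit 1 = 1)
position 7: 000 → 0  (bit 0 = 0)
bits b7..b0 = 00101010 = 42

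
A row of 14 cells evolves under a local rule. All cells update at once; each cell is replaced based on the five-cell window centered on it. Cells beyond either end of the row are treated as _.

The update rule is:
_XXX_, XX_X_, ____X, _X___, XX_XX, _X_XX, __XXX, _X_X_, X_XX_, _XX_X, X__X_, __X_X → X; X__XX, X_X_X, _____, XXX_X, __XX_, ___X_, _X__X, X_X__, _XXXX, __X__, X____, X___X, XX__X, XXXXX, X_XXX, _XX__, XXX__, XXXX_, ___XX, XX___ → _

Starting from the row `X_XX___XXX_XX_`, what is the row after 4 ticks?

XXX____XX_XX__
XX___X__XXX___
________XX____
______X_______

______X_______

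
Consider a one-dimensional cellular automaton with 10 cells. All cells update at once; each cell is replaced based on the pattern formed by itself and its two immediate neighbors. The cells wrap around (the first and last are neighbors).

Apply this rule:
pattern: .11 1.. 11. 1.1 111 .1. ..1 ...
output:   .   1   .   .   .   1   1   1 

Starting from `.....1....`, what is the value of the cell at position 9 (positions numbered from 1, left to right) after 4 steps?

step 1: 1111111111
step 2: ..........
step 3: 1111111111  (repeats step 1; period 2)
step 4: ..........
position 9 holds .

.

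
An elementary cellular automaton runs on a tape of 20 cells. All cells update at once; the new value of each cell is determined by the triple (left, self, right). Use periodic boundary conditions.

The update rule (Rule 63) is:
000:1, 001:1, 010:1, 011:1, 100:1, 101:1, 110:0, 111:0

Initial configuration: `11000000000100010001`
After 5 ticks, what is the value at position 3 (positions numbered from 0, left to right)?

00111111111111111111
11100000000000000000
10011111111111111111
01110000000000000000
11001111111111111111
position 3 holds 0

0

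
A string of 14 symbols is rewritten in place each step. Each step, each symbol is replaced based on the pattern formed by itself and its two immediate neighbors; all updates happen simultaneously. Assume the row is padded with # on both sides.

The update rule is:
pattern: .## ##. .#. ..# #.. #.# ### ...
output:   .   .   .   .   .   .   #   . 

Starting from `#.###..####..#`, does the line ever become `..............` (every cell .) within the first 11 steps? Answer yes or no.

yes

...#....##....
..............
all cells are . at step 2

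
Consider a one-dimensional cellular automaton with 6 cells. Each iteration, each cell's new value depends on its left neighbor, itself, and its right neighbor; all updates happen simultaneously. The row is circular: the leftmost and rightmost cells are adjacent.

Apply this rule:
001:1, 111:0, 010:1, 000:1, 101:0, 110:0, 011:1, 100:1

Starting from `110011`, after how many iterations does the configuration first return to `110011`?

12

001110
111001
000111
111100
100011
011110
110001
001111
111000
100111
011100
110011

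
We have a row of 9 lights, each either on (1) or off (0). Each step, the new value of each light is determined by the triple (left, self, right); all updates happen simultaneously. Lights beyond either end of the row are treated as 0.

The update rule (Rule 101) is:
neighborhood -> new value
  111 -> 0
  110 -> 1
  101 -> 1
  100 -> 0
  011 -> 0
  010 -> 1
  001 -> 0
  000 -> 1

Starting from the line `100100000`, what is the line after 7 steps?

step 1: 100101111
step 2: 100110001
step 3: 100010101
step 4: 101011111
step 5: 111100001
step 6: 000101101
step 7: 110110111

110110111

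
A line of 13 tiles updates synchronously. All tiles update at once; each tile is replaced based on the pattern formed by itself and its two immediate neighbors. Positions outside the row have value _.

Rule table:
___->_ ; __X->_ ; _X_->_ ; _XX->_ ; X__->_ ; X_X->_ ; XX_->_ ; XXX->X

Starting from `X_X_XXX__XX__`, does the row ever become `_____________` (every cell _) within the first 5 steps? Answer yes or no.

yes

_____X_______
_____________
all cells are _ at step 2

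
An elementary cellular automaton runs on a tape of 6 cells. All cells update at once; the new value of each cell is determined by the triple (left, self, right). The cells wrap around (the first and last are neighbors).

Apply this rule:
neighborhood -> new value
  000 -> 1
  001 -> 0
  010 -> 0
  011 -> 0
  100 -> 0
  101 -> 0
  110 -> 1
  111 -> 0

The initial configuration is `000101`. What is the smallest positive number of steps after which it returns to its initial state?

010000
000111
010001
000100
110001
010100
000001
011100
000101

9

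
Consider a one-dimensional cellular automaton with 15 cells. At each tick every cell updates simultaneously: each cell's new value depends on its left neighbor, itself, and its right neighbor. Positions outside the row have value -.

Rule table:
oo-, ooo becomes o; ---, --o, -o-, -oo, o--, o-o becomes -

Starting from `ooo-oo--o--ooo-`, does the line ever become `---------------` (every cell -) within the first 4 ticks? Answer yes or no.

-oo--o------oo-
--o----------o-
---------------
all cells are - at tick 3

yes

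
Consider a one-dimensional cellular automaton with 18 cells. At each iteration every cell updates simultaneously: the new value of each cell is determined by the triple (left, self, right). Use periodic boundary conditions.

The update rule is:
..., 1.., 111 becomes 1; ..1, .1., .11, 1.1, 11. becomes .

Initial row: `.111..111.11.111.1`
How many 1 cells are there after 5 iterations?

8

..1.1..1......1...
1....1..11111..111
.111..1..111.1..11
..1.1..1..1...1...
1....1..1..11..111
count of 1: 8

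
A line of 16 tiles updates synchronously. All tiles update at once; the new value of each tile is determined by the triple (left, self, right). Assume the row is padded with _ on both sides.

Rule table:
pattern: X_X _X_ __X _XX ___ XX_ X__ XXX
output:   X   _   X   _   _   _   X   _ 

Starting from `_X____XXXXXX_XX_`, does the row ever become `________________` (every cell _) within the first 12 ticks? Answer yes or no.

no

tick 1: X_X__X______X__X
tick 2: _X_XX_X____X_XX_
tick 3: X_X__X_X__X_X__X
tick 4: _X_XX_X_XX_X_XX_
tick 5: X_X__X_X__X_X__X  (repeats tick 3; period 2)
tick 12: _X_XX_X_XX_X_XX_
tick 12 is _X_XX_X_XX_X_XX_, still not uniform _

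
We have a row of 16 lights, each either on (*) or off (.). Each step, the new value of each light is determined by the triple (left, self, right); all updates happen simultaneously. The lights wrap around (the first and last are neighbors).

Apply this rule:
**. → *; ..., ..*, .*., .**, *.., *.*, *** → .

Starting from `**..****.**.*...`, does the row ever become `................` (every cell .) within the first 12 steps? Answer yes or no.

.*.....*..*.....
................
all cells are . at step 2

yes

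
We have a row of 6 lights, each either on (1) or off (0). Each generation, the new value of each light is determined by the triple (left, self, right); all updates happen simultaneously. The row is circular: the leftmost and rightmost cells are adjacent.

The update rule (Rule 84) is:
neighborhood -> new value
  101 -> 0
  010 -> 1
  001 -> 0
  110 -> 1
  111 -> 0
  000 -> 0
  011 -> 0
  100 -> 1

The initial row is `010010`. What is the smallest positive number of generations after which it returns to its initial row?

011011
001001
101101
100100
110110
010010

6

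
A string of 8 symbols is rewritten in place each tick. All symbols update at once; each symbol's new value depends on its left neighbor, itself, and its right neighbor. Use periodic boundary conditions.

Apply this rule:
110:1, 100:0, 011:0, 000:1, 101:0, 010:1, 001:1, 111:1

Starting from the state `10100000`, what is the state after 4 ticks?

10101001

tick 1: 10101111
tick 2: 10100111
tick 3: 10101011
tick 4: 10101001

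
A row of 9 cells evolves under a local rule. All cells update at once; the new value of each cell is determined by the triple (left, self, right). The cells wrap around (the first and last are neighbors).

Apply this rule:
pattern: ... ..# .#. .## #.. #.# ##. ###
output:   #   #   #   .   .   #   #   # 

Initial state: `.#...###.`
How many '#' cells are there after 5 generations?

6

generation 1: ##.##.##.
generation 2: .##.##.##
generation 3: #.##.##.#
generation 4: ##.##.##.  (repeats generation 1; period 3)
generation 5: .##.##.##
count of #: 6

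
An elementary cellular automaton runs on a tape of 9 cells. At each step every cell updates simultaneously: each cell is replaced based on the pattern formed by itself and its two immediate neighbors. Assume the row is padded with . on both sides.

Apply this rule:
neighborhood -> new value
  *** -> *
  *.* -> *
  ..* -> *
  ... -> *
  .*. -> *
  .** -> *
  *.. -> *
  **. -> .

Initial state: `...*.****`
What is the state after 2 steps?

********.
*******.*

*******.*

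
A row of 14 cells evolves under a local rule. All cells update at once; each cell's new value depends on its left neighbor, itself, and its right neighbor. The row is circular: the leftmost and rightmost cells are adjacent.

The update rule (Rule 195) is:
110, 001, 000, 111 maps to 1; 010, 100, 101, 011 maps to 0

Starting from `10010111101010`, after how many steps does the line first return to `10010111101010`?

14

step 1: 00100011100000
step 2: 11001101101111
step 3: 11010100100111
step 4: 11000001001011
step 5: 11011110010001
step 6: 11001110100110
step 7: 01010110001010
step 8: 10000010110000
step 9: 00111100010111
step 10: 01011101100011
step 11: 00001100101101
step 12: 01110101000100
step 13: 10110000011001
step 14: 10010111101010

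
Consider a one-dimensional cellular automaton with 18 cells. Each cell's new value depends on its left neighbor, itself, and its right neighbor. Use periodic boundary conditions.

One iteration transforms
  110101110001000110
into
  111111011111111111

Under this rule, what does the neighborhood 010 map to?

At position 3 the neighborhood is 010; the next row has 1 there.

1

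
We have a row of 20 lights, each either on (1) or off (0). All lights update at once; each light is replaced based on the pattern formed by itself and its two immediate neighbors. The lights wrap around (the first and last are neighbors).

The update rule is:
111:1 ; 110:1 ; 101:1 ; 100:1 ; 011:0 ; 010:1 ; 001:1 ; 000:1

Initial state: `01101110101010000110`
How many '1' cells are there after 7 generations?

17

generation 1: 10110111111111111011
generation 2: 11011011111111111101
generation 3: 11101101111111111110
generation 4: 01110110111111111111
generation 5: 10111011011111111111
generation 6: 11011101101111111111
generation 7: 11101110110111111111
count of 1: 17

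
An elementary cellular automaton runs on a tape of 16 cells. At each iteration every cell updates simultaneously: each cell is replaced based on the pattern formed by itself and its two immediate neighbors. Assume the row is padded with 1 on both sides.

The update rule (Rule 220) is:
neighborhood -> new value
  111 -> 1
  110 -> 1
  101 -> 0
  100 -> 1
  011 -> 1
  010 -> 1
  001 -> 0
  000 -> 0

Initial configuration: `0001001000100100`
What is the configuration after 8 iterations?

1001101100110110
1101101110110110
1101101110110110  (fixed point — unchanged through iteration 8)

1101101110110110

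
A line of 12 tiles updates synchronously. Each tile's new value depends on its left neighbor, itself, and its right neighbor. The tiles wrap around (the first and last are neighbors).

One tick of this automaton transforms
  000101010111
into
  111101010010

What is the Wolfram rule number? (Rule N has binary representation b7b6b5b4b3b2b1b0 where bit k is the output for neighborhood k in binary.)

151

position 10: 111 → 1  (bit 7 = 1)
position 11: 110 → 0  (bit 6 = 0)
position 4: 101 → 0  (bit 5 = 0)
position 0: 100 → 1  (bit 4 = 1)
position 9: 011 → 0  (bit 3 = 0)
position 3: 010 → 1  (bit 2 = 1)
position 2: 001 → 1  (bit 1 = 1)
position 1: 000 → 1  (bit 0 = 1)
bits b7..b0 = 10010111 = 151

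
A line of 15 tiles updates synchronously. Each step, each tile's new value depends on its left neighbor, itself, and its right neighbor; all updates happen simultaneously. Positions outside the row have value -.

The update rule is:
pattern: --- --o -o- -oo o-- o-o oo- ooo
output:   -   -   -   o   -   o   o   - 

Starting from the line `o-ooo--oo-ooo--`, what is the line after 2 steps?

-oo-o--oooo-o--
-ooo---o--oo---

-ooo---o--oo---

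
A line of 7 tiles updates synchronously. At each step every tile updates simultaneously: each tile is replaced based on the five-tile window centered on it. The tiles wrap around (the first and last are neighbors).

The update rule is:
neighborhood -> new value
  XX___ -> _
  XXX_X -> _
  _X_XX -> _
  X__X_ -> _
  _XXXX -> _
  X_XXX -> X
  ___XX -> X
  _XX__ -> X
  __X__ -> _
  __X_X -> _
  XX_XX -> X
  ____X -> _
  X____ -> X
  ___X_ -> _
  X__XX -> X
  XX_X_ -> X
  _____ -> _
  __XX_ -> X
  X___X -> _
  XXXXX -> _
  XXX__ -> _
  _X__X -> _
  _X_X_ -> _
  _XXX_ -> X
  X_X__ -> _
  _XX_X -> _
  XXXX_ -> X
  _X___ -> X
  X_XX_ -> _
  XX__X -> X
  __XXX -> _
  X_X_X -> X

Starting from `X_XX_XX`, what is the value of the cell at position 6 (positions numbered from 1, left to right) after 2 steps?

X

_X__XXX
X__X_X_
position 6 holds X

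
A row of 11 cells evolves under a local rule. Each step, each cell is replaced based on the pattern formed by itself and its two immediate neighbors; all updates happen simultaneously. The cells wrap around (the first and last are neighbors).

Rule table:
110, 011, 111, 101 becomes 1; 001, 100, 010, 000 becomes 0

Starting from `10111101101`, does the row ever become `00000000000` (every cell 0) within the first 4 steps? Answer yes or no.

11111111111
11111111111  (fixed point — unchanged through step 4)
step 4 is 11111111111, still not uniform 0

no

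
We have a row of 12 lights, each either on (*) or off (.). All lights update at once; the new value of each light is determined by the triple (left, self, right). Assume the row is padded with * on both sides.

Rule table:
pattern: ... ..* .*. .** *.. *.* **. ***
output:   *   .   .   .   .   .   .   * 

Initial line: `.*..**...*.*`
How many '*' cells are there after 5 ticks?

tick 1: .......*....
tick 2: .*****...**.
tick 3: ..***..*....
tick 4: ...*.....**.
tick 5: .*...***....
count of *: 4

4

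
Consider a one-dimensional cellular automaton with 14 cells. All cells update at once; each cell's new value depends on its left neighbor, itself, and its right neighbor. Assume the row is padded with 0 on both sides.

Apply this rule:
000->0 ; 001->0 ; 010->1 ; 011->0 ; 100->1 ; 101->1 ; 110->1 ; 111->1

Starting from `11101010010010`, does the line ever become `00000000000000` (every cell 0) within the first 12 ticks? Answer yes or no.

01111111011011
00111111101101
00011111110111
00001111111011
00000111111101
00000011111111
00000001111111
00000000111111
00000000011111
00000000001111
00000000000111
00000000000011
tick 12 is 00000000000011, still not uniform 0

no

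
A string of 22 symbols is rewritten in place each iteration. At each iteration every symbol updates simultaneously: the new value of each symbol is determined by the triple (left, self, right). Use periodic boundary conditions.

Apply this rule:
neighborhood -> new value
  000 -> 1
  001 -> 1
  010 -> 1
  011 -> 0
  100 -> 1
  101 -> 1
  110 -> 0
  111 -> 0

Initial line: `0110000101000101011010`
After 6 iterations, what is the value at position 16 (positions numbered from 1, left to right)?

1001111111111111100111
0110000000000000011000
1001111111111111100111  (repeats iteration 1; period 2)
iteration 6: 0110000000000000011000
position 16 holds 0

0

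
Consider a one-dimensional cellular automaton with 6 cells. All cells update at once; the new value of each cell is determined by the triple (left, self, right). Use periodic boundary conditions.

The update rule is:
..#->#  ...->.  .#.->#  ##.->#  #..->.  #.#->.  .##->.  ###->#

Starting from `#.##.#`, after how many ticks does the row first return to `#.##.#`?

#..#..
#.##.#

2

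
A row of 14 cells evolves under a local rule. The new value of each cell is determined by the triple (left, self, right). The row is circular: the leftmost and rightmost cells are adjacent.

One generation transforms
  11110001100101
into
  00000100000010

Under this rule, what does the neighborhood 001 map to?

At position 6 the neighborhood is 001; the next row has 0 there.

0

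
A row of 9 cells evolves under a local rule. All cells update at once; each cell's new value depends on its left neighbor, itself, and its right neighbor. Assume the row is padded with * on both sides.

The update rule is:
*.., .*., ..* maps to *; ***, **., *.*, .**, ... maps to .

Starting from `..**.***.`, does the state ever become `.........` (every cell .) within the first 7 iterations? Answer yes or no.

iteration 1: **.......
iteration 2: ..*.....*
iteration 3: ****...*.
iteration 4: ....*.**.
iteration 5: *..**....
iteration 6: .**..*..*
iteration 7: ...*****.
iteration 7 is ...*****., still not uniform .

no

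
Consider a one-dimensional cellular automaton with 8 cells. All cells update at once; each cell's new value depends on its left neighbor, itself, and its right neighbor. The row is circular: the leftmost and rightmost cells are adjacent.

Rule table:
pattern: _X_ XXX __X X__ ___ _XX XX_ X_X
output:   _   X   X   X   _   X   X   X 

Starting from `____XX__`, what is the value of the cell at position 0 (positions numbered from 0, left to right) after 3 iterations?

___XXXX_
__XXXXXX
XXXXXXXX
position 0 holds X

X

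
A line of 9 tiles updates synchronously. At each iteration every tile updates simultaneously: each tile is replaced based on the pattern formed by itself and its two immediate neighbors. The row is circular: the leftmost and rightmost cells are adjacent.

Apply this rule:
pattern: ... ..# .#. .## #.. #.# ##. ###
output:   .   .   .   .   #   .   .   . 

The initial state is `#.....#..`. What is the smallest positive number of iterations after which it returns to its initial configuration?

.#.....#.
..#.....#
#..#.....
.#..#....
..#..#...
...#..#..
....#..#.
.....#..#
#.....#..

9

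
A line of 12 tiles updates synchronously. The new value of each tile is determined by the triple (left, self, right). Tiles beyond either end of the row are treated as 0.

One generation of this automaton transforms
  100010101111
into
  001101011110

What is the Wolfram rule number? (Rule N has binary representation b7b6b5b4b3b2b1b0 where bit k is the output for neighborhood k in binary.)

position 9: 111 → 1  (bit 7 = 1)
position 11: 110 → 0  (bit 6 = 0)
position 5: 101 → 1  (bit 5 = 1)
position 1: 100 → 0  (bit 4 = 0)
position 8: 011 → 1  (bit 3 = 1)
position 0: 010 → 0  (bit 2 = 0)
position 3: 001 → 1  (bit 1 = 1)
position 2: 000 → 1  (bit 0 = 1)
bits b7..b0 = 10101011 = 171

171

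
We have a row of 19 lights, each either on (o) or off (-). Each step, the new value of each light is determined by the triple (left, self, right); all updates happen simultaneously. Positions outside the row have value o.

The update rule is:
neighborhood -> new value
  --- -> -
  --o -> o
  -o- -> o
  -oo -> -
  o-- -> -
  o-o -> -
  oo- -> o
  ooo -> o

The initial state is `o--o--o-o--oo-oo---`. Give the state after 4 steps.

step 1: o-oo-oo-o-o-o--o--o
step 2: o--o--o-o-o-o-oo-o-
step 3: o-oo-oo-o-o-o--o-o-
step 4: o--o--o-o-o-o-oo-o-

o--o--o-o-o-o-oo-o-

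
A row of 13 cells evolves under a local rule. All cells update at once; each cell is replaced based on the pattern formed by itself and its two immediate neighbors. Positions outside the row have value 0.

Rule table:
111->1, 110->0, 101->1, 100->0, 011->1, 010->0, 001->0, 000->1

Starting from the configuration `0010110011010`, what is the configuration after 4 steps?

1001100010100
0001001001001
1100000000000
1001111111111

1001111111111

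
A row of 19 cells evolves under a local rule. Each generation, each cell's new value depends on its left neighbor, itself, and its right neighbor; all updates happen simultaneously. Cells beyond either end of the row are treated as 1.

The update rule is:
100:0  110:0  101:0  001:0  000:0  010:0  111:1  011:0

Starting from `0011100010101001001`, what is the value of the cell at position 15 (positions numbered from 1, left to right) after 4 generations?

0

0001000000000000000
0000000000000000000
0000000000000000000  (fixed point — unchanged through generation 4)
position 15 holds 0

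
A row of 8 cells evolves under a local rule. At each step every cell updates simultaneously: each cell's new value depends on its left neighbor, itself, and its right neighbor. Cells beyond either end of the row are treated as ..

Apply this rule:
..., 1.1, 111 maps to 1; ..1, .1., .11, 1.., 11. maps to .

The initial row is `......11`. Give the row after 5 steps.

..1..11.

11111...
.111..11
..1.....
1...1111
..1..11.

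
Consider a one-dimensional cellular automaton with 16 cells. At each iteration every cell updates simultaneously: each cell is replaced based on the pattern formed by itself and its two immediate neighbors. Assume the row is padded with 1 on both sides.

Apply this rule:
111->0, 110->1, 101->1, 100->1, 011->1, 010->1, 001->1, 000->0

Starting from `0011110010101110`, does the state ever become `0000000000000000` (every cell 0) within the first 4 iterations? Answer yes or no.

no

1110011111111011
0011110000001110
1110011000011011
0011111100111110
iteration 4 is 0011111100111110, still not uniform 0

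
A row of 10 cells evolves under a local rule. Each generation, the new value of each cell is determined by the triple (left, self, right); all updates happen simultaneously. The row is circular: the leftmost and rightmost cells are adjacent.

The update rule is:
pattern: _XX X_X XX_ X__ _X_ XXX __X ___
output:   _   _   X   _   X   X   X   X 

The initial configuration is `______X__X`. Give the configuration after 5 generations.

generation 1: _XXXXXX_XX
generation 2: __XXXXX__X
generation 3: _X_XXXX_XX
generation 4: _X__XXX__X
generation 5: _X_X_XX_XX

_X_X_XX_XX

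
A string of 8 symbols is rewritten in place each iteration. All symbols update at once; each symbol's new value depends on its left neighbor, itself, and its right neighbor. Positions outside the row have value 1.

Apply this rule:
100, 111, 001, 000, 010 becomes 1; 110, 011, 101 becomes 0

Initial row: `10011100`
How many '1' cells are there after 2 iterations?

iteration 1: 01101011
iteration 2: 00001001
count of 1: 2

2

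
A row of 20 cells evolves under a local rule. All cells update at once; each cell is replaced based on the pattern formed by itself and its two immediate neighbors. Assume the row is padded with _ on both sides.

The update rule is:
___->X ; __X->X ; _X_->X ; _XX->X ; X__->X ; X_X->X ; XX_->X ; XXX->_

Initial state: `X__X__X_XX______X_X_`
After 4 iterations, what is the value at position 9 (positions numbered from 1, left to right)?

XXXXXXXXXXXXXXXXXXXX
X__________________X
XXXXXXXXXXXXXXXXXXXX  (repeats iteration 1; period 2)
iteration 4: X__________________X
position 9 holds _

_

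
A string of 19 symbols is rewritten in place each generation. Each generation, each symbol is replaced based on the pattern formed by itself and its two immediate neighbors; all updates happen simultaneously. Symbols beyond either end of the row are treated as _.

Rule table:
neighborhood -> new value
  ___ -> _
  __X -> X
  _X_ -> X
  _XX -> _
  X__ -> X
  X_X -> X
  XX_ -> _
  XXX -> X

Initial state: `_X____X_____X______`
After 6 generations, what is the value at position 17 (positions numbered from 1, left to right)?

XXX__XXX___XXX_____
_X_XX_X_X_X_X_X____
XXX__XXXXXXXXXXX___
_X_XX_XXXXXXXXX_X__
XXX__X_XXXXXXX_XXX_
_X_XXXX_XXXXX_X_X_X
position 17 holds X

X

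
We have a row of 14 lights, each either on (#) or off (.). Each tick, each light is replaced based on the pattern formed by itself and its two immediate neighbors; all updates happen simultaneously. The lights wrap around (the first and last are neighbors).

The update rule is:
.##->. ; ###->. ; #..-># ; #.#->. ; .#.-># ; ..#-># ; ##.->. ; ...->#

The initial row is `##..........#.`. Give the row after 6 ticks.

##...........#

..###########.
##...........#
..###########.  (repeats tick 1; period 2)
tick 6: ##...........#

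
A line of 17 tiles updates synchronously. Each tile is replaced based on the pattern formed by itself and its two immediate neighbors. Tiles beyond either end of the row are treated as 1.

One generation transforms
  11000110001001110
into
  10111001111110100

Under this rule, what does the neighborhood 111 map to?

1

At position 0 the neighborhood is 111; the next row has 1 there.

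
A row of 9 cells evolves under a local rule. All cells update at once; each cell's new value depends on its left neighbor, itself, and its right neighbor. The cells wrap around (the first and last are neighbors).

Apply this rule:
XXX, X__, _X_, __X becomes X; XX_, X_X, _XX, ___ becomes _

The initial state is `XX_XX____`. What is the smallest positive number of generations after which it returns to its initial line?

7

generation 1: _____X__X
generation 2: X___XXXXX
generation 3: _X_X_XXXX
generation 4: _X_X__XX_
generation 5: XX_XXX__X
generation 6: X___X_XX_
generation 7: XX_XX____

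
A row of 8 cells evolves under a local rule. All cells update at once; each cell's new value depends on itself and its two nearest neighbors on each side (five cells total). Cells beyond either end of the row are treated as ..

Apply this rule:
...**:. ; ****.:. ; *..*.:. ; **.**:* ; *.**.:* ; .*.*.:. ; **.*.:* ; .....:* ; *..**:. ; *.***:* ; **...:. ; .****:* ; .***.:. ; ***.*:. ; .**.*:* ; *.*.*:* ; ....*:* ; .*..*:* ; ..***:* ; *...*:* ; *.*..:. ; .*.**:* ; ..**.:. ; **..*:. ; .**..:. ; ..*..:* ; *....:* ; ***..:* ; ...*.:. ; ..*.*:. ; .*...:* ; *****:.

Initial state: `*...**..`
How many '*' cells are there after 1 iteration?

4

***....*
count of *: 4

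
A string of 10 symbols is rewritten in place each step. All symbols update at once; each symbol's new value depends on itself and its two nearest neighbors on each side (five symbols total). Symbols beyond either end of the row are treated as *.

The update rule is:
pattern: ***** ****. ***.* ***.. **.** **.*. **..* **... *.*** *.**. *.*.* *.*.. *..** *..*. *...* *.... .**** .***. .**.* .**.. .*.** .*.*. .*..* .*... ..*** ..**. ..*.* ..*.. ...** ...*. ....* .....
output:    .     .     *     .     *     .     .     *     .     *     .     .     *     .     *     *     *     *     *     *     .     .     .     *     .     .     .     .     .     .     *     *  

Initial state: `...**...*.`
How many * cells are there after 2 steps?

**..***...
...*.*.**.
count of *: 4

4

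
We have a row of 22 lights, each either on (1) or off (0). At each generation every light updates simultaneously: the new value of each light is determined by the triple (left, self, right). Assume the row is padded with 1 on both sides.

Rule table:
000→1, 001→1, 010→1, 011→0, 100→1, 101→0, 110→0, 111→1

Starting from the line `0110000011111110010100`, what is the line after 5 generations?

0001101111111101110111

generation 1: 0001111101111101110111
generation 2: 1110111000111000100011
generation 3: 1100010111010111111101
generation 4: 1011110010010011111000
generation 5: 0001101111111101110111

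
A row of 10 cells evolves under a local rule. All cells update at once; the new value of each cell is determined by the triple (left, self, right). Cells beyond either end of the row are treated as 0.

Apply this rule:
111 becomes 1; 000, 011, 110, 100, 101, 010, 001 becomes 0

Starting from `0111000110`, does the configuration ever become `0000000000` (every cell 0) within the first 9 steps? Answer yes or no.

0010000000
0000000000
all cells are 0 at step 2

yes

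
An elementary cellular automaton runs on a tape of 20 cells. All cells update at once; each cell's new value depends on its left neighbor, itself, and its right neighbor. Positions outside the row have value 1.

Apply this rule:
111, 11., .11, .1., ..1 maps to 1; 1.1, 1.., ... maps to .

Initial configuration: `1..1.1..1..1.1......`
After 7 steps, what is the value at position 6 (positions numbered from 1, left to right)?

1

1.11.1.11.11.1.....1
1.11.1.11.11.1....11
1.11.1.11.11.1...111
1.11.1.11.11.1..1111
1.11.1.11.11.1.11111
1.11.1.11.11.1.11111  (fixed point — unchanged through step 7)
position 6 holds 1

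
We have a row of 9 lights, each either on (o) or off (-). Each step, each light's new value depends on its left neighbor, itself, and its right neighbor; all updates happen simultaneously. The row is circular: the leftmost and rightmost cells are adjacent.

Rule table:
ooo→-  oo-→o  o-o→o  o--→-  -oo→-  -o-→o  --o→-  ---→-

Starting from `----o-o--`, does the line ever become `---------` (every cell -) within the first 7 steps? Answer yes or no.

step 1: ----ooo--
step 2: ------o--
step 3: ------o--  (fixed point — unchanged through step 7)
step 7 is ------o--, still not uniform -

no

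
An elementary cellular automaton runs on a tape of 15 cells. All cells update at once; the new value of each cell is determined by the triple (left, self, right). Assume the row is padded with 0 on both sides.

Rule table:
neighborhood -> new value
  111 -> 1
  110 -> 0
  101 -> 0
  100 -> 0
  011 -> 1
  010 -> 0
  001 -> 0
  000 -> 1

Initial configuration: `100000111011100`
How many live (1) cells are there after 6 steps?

step 1: 001110110011001
step 2: 101100100010000
step 3: 001000001000111
step 4: 100011100010110
step 5: 001011001000100
step 6: 100010000010001
count of 1: 4

4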